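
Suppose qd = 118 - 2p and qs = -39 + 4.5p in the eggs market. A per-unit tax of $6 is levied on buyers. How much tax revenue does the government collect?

Pre-tax equilibrium: p* = 314/13, q* = 906/13.
Tax on buyers shifts demand to qd = 118 − 2(p + 6) = 106 - 2p.
106 - 2p = -39 + 4.5p gives seller price ps = 290/13; buyers pay pb = 290/13 + 6 = 368/13.
New quantity: q = 118 − 2(368/13) = 798/13.
Revenue = 6 × 798/13 = 4788/13.

Tax revenue = 4788/13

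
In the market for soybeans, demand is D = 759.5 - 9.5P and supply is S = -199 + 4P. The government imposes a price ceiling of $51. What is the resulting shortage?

Equilibrium price would be P* = 71, so the ceiling at 51 binds.
At P = 51: D = 759.5 − 9.5(51) = 275, S = -199 + 4(51) = 5.
Shortage = 275 − 5 = 270.

Shortage = 270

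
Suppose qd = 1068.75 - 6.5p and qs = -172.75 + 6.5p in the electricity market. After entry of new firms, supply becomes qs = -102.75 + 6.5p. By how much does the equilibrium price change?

Δp = -70/13

Original equilibrium: p* = 95.5, q* = 448.
New equilibrium: 1068.75 - 6.5p = -102.75 + 6.5p, so 1171.5 = 13p and p' = 2343/26; q' = 1068.75 − 6.5(2343/26) = 483.
Change in price: 2343/26 − 95.5 = -70/13.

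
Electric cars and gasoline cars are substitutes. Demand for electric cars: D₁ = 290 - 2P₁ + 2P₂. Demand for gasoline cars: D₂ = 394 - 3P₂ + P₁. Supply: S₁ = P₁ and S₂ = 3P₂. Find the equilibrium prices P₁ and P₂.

Market 1: 290 - 2P₁ + 2P₂ = P₁ → 3P₁ - 2P₂ = 290.
Market 2: 6P₂ - P₁ = 394.
Eliminating P₂: 6×(1) + 2×(2) gives 16P₁ = 2528, so P₁ = 158.
Back-substitute into (2): P₂ = (394 + 1×158) / 6 = 92.

P₁ = 158, P₂ = 92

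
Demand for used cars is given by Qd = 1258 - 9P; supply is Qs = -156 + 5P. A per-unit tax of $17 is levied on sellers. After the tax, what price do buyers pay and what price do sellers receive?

Buyers pay 1499/14, sellers receive 1261/14

Pre-tax equilibrium: P* = 101, Q* = 349.
Tax on sellers shifts supply to Qs = -156 + 5(P − 17) = -241 + 5P.
1258 - 9P = -241 + 5P gives buyer price Pb = 1499/14; sellers receive Ps = 1499/14 − 17 = 1261/14.
New quantity: Q = 1258 − 9(1499/14) = 4121/14.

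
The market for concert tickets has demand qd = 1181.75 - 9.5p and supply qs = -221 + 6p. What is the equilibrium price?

Set qd = qs: 1181.75 - 9.5p = -221 + 6p.
1402.75 = 15.5p, so p* = 90.5.
q* = 1181.75 − 9.5(90.5) = 322.

p* = 90.5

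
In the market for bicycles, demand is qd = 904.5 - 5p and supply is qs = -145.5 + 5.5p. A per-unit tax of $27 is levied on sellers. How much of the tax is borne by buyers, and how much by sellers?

Buyers bear 99/7, sellers bear 90/7

Pre-tax equilibrium: p* = 100, q* = 404.5.
Tax on sellers shifts supply to qs = -145.5 + 5.5(p − 27) = -294 + 5.5p.
904.5 - 5p = -294 + 5.5p gives buyer price pb = 799/7; sellers receive ps = 799/7 − 27 = 610/7.
New quantity: q = 904.5 − 5(799/7) = 4673/14.
Buyer burden = 799/7 − 100 = 99/7; seller burden = 100 − 610/7 = 90/7.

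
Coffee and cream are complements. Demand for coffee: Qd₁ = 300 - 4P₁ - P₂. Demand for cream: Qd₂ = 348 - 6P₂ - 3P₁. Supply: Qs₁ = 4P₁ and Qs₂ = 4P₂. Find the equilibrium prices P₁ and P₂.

Market 1: 300 - 4P₁ - P₂ = 4P₁ → 8P₁ + P₂ = 300.
Market 2: 10P₂ + 3P₁ = 348.
Eliminating P₂: 10×(1) − 1×(2) gives 77P₁ = 2652, so P₁ = 2652/77.
Back-substitute into (2): P₂ = (348 − 3×2652/77) / 10 = 1884/77.

P₁ = 2652/77, P₂ = 1884/77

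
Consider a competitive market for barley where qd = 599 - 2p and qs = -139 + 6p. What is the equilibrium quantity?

Set qd = qs: 599 - 2p = -139 + 6p.
738 = 8p, so p* = 92.25.
q* = 599 − 2(92.25) = 414.5.

q* = 414.5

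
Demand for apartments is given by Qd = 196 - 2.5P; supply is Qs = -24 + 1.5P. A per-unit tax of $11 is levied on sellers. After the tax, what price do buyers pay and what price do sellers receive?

Buyers pay $59.125, sellers receive $48.125

Pre-tax equilibrium: P* = 55, Q* = 58.5.
Tax on sellers shifts supply to Qs = -24 + 1.5(P − 11) = -40.5 + 1.5P.
196 - 2.5P = -40.5 + 1.5P gives buyer price Pb = 59.125; sellers receive Ps = 59.125 − 11 = 48.125.
New quantity: Q = 196 − 2.5(59.125) = 48.1875.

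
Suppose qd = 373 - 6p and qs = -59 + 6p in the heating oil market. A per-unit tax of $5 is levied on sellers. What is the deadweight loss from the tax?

Deadweight loss = 37.5

Pre-tax equilibrium: p* = 36, q* = 157.
Tax on sellers shifts supply to qs = -59 + 6(p − 5) = -89 + 6p.
373 - 6p = -89 + 6p gives buyer price pb = 38.5; sellers receive ps = 38.5 − 5 = 33.5.
New quantity: q = 373 − 6(38.5) = 142.
DWL = ½ × 5 × (157 − 142) = 37.5.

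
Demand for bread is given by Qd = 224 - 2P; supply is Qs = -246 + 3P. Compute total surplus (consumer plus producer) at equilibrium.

Equilibrium: 224 - 2P = -246 + 3P gives P* = 94, Q* = 36.
Demand choke price: P = 112; supply starts at P = 82.
CS = ½(112 − 94)(36) = 324; PS = ½(94 − 82)(36) = 216.

Total surplus = 540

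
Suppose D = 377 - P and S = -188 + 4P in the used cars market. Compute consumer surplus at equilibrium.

Consumer surplus = 34848

Equilibrium: 377 - P = -188 + 4P gives P* = 113, Q* = 264.
Demand choke price (D = 0): P = 377.
CS = ½(377 − 113)(264) = 34848.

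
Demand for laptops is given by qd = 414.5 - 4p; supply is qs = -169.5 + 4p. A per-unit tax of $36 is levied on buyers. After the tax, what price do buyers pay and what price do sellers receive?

Pre-tax equilibrium: p* = 73, q* = 122.5.
Tax on buyers shifts demand to qd = 414.5 − 4(p + 36) = 270.5 - 4p.
270.5 - 4p = -169.5 + 4p gives seller price ps = 55; buyers pay pb = 55 + 36 = 91.
New quantity: q = 414.5 − 4(91) = 50.5.

Buyers pay $91, sellers receive $55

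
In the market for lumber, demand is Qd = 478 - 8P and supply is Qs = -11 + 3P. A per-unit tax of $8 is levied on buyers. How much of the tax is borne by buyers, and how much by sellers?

Pre-tax equilibrium: P* = 489/11, Q* = 1346/11.
Tax on buyers shifts demand to Qd = 478 − 8(P + 8) = 414 - 8P.
414 - 8P = -11 + 3P gives seller price Ps = 425/11; buyers pay Pb = 425/11 + 8 = 513/11.
New quantity: Q = 478 − 8(513/11) = 1154/11.
Buyer burden = 513/11 − 489/11 = 24/11; seller burden = 489/11 − 425/11 = 64/11.

Buyers bear 24/11, sellers bear 64/11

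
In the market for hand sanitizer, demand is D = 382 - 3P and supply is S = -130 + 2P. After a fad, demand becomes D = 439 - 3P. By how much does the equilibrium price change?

ΔP = 11.4

Original equilibrium: P* = 102.4, Q* = 74.8.
New equilibrium: 439 - 3P = -130 + 2P, so 569 = 5P and P' = 113.8; Q' = 439 − 3(113.8) = 97.6.
Change in price: 113.8 − 102.4 = 11.4.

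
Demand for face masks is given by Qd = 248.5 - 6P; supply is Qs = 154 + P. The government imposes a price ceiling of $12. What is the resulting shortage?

Equilibrium price would be P* = 13.5, so the ceiling at 12 binds.
At P = 12: Qd = 248.5 − 6(12) = 176.5, Qs = 154 + 1(12) = 166.
Shortage = 176.5 − 166 = 10.5.

Shortage = 10.5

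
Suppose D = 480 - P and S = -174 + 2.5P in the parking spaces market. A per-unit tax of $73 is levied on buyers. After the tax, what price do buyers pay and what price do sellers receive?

Pre-tax equilibrium: P* = 1308/7, Q* = 2052/7.
Tax on buyers shifts demand to D = 480 − 1(P + 73) = 407 - P.
407 - P = -174 + 2.5P gives seller price Ps = 166; buyers pay Pb = 166 + 73 = 239.
New quantity: Q = 480 − 1(239) = 241.

Buyers pay $239, sellers receive $166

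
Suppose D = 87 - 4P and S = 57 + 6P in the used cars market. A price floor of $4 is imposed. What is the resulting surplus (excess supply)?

Surplus = 10

Equilibrium price would be P* = 3, so the floor at 4 binds.
At P = 4: D = 71, S = 81.
Surplus = 81 − 71 = 10.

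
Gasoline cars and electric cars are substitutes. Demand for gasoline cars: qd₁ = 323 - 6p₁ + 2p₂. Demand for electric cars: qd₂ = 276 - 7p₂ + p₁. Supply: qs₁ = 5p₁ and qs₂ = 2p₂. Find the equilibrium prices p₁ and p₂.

p₁ = 3459/97, p₂ = 3359/97

Market 1: 323 - 6p₁ + 2p₂ = 5p₁ → 11p₁ - 2p₂ = 323.
Market 2: 9p₂ - p₁ = 276.
Eliminating p₂: 9×(1) + 2×(2) gives 97p₁ = 3459, so p₁ = 3459/97.
Back-substitute into (2): p₂ = (276 + 1×3459/97) / 9 = 3359/97.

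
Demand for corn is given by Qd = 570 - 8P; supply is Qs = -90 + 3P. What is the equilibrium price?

P* = 60

Set Qd = Qs: 570 - 8P = -90 + 3P.
660 = 11P, so P* = 60.
Q* = 570 − 8(60) = 90.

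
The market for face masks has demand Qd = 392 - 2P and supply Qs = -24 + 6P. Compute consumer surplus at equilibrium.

Equilibrium: 392 - 2P = -24 + 6P gives P* = 52, Q* = 288.
Demand choke price (Qd = 0): P = 196.
CS = ½(196 − 52)(288) = 20736.

Consumer surplus = 20736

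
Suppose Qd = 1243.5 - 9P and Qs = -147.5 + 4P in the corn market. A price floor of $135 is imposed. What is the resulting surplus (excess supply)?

Surplus = 364

Equilibrium price would be P* = 107, so the floor at 135 binds.
At P = 135: Qd = 28.5, Qs = 392.5.
Surplus = 392.5 − 28.5 = 364.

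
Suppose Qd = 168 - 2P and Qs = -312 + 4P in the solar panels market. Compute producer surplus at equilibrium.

Producer surplus = 8

Equilibrium: 168 - 2P = -312 + 4P gives P* = 80, Q* = 8.
Supply starts at P = 78 (where Qs = 0).
PS = ½(80 − 78)(8) = 8.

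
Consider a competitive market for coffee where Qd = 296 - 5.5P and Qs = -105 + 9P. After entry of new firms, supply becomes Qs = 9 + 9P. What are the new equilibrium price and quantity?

Original equilibrium: P* = 802/29, Q* = 4173/29.
New equilibrium: 296 - 5.5P = 9 + 9P, so 287 = 14.5P and P' = 574/29; Q' = 296 − 5.5(574/29) = 5427/29.

P' = 574/29, Q' = 5427/29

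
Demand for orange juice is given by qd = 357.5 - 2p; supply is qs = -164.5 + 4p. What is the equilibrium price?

Set qd = qs: 357.5 - 2p = -164.5 + 4p.
522 = 6p, so p* = 87.
q* = 357.5 − 2(87) = 183.5.

p* = 87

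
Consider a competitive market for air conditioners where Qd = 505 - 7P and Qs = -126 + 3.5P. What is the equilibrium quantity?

Q* = 253/3

Set Qd = Qs: 505 - 7P = -126 + 3.5P.
631 = 10.5P, so P* = 1262/21.
Q* = 505 − 7(1262/21) = 253/3.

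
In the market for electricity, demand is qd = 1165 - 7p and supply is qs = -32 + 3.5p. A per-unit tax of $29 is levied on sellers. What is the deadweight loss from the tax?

Pre-tax equilibrium: p* = 114, q* = 367.
Tax on sellers shifts supply to qs = -32 + 3.5(p − 29) = -133.5 + 3.5p.
1165 - 7p = -133.5 + 3.5p gives buyer price pb = 371/3; sellers receive ps = 371/3 − 29 = 284/3.
New quantity: q = 1165 − 7(371/3) = 898/3.
DWL = ½ × 29 × (367 − 898/3) = 5887/6.

Deadweight loss = 5887/6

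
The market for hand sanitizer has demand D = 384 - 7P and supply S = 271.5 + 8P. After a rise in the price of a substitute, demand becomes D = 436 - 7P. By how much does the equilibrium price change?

Original equilibrium: P* = 7.5, Q* = 331.5.
New equilibrium: 436 - 7P = 271.5 + 8P, so 164.5 = 15P and P' = 329/30; Q' = 436 − 7(329/30) = 10777/30.
Change in price: 329/30 − 7.5 = 52/15.

ΔP = 52/15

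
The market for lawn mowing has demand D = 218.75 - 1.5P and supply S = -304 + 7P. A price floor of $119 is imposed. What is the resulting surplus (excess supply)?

Surplus = 488.75

Equilibrium price would be P* = 61.5, so the floor at 119 binds.
At P = 119: D = 40.25, S = 529.
Surplus = 529 − 40.25 = 488.75.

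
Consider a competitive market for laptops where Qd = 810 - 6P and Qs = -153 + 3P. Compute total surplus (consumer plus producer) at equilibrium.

Equilibrium: 810 - 6P = -153 + 3P gives P* = 107, Q* = 168.
Demand choke price: P = 135; supply starts at P = 51.
CS = ½(135 − 107)(168) = 2352; PS = ½(107 − 51)(168) = 4704.

Total surplus = 7056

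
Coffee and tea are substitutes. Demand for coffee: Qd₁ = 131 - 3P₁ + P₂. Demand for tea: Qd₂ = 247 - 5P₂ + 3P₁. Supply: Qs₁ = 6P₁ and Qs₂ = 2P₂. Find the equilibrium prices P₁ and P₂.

Market 1: 131 - 3P₁ + P₂ = 6P₁ → 9P₁ - P₂ = 131.
Market 2: 7P₂ - 3P₁ = 247.
Eliminating P₂: 7×(1) + 1×(2) gives 60P₁ = 1164, so P₁ = 19.4.
Back-substitute into (2): P₂ = (247 + 3×19.4) / 7 = 43.6.

P₁ = 19.4, P₂ = 43.6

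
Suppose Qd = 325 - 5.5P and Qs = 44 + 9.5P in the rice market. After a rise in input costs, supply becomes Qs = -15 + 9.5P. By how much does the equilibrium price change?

Original equilibrium: P* = 281/15, Q* = 6659/30.
New equilibrium: 325 - 5.5P = -15 + 9.5P, so 340 = 15P and P' = 68/3; Q' = 325 − 5.5(68/3) = 601/3.
Change in price: 68/3 − 281/15 = 59/15.

ΔP = 59/15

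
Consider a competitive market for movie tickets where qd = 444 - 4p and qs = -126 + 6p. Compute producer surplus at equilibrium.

Equilibrium: 444 - 4p = -126 + 6p gives p* = 57, q* = 216.
Supply starts at p = 21 (where qs = 0).
PS = ½(57 − 21)(216) = 3888.

Producer surplus = 3888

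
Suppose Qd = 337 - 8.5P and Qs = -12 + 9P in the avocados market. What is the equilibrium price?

Set Qd = Qs: 337 - 8.5P = -12 + 9P.
349 = 17.5P, so P* = 698/35.
Q* = 337 − 8.5(698/35) = 5862/35.

P* = 698/35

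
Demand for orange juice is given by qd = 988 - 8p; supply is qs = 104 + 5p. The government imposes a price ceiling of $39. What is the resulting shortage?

Equilibrium price would be p* = 68, so the ceiling at 39 binds.
At p = 39: qd = 988 − 8(39) = 676, qs = 104 + 5(39) = 299.
Shortage = 676 − 299 = 377.

Shortage = 377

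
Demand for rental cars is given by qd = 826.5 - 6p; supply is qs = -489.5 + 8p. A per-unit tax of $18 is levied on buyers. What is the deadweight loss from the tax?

Pre-tax equilibrium: p* = 94, q* = 262.5.
Tax on buyers shifts demand to qd = 826.5 − 6(p + 18) = 718.5 - 6p.
718.5 - 6p = -489.5 + 8p gives seller price ps = 604/7; buyers pay pb = 604/7 + 18 = 730/7.
New quantity: q = 826.5 − 6(730/7) = 2811/14.
DWL = ½ × 18 × (262.5 − 2811/14) = 3888/7.

Deadweight loss = 3888/7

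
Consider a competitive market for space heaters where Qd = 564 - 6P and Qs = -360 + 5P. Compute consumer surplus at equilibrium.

Consumer surplus = 300

Equilibrium: 564 - 6P = -360 + 5P gives P* = 84, Q* = 60.
Demand choke price (Qd = 0): P = 94.
CS = ½(94 − 84)(60) = 300.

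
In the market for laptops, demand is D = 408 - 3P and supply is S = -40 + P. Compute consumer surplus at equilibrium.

Consumer surplus = 864

Equilibrium: 408 - 3P = -40 + P gives P* = 112, Q* = 72.
Demand choke price (D = 0): P = 136.
CS = ½(136 − 112)(72) = 864.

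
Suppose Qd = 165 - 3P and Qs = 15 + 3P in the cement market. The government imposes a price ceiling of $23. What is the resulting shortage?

Equilibrium price would be P* = 25, so the ceiling at 23 binds.
At P = 23: Qd = 165 − 3(23) = 96, Qs = 15 + 3(23) = 84.
Shortage = 96 − 84 = 12.

Shortage = 12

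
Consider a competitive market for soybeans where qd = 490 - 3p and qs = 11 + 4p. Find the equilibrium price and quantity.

p* = 479/7, q* = 1993/7

Set qd = qs: 490 - 3p = 11 + 4p.
479 = 7p, so p* = 479/7.
q* = 490 − 3(479/7) = 1993/7.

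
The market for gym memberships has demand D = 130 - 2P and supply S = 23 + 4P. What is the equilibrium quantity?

Set D = S: 130 - 2P = 23 + 4P.
107 = 6P, so P* = 107/6.
Q* = 130 − 2(107/6) = 283/3.

Q* = 283/3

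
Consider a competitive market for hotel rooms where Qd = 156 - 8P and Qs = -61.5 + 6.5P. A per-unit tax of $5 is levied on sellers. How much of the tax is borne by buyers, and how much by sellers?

Buyers bear 65/29, sellers bear 80/29

Pre-tax equilibrium: P* = 15, Q* = 36.
Tax on sellers shifts supply to Qs = -61.5 + 6.5(P − 5) = -94 + 6.5P.
156 - 8P = -94 + 6.5P gives buyer price Pb = 500/29; sellers receive Ps = 500/29 − 5 = 355/29.
New quantity: Q = 156 − 8(500/29) = 524/29.
Buyer burden = 500/29 − 15 = 65/29; seller burden = 15 − 355/29 = 80/29.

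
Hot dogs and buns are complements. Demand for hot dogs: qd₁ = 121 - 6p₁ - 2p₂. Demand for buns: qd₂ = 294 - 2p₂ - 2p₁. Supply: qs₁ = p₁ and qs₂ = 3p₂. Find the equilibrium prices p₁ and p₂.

Market 1: 121 - 6p₁ - 2p₂ = p₁ → 7p₁ + 2p₂ = 121.
Market 2: 5p₂ + 2p₁ = 294.
Eliminating p₂: 5×(1) − 2×(2) gives 31p₁ = 17, so p₁ = 17/31.
Back-substitute into (2): p₂ = (294 − 2×17/31) / 5 = 1816/31.

p₁ = 17/31, p₂ = 1816/31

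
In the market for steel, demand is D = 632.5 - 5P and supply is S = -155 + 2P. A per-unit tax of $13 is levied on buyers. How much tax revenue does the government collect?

Pre-tax equilibrium: P* = 112.5, Q* = 70.
Tax on buyers shifts demand to D = 632.5 − 5(P + 13) = 567.5 - 5P.
567.5 - 5P = -155 + 2P gives seller price Ps = 1445/14; buyers pay Pb = 1445/14 + 13 = 1627/14.
New quantity: Q = 632.5 − 5(1627/14) = 360/7.
Revenue = 13 × 360/7 = 4680/7.

Tax revenue = 4680/7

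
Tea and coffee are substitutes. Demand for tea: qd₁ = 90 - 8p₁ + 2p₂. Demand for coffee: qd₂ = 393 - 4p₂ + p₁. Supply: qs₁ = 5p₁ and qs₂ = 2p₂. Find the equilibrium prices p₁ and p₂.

Market 1: 90 - 8p₁ + 2p₂ = 5p₁ → 13p₁ - 2p₂ = 90.
Market 2: 6p₂ - p₁ = 393.
Eliminating p₂: 6×(1) + 2×(2) gives 76p₁ = 1326, so p₁ = 663/38.
Back-substitute into (2): p₂ = (393 + 1×663/38) / 6 = 5199/76.

p₁ = 663/38, p₂ = 5199/76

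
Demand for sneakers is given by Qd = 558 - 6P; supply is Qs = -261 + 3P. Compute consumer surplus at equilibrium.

Equilibrium: 558 - 6P = -261 + 3P gives P* = 91, Q* = 12.
Demand choke price (Qd = 0): P = 93.
CS = ½(93 − 91)(12) = 12.

Consumer surplus = 12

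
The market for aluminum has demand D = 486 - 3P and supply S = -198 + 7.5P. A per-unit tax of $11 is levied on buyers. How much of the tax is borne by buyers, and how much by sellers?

Pre-tax equilibrium: P* = 456/7, Q* = 2034/7.
Tax on buyers shifts demand to D = 486 − 3(P + 11) = 453 - 3P.
453 - 3P = -198 + 7.5P gives seller price Ps = 62; buyers pay Pb = 62 + 11 = 73.
New quantity: Q = 486 − 3(73) = 267.
Buyer burden = 73 − 456/7 = 55/7; seller burden = 456/7 − 62 = 22/7.

Buyers bear 55/7, sellers bear 22/7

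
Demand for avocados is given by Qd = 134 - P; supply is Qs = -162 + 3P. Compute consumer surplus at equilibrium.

Consumer surplus = 1800

Equilibrium: 134 - P = -162 + 3P gives P* = 74, Q* = 60.
Demand choke price (Qd = 0): P = 134.
CS = ½(134 − 74)(60) = 1800.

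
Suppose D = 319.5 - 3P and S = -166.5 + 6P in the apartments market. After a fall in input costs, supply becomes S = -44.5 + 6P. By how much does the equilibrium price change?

Original equilibrium: P* = 54, Q* = 157.5.
New equilibrium: 319.5 - 3P = -44.5 + 6P, so 364 = 9P and P' = 364/9; Q' = 319.5 − 3(364/9) = 1189/6.
Change in price: 364/9 − 54 = -122/9.

ΔP = -122/9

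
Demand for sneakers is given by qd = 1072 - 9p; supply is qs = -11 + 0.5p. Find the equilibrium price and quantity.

p* = 114, q* = 46

Set qd = qs: 1072 - 9p = -11 + 0.5p.
1083 = 9.5p, so p* = 114.
q* = 1072 − 9(114) = 46.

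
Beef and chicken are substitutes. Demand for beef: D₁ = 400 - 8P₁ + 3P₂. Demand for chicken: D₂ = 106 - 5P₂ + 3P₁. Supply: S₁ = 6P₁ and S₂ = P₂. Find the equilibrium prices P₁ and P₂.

Market 1: 400 - 8P₁ + 3P₂ = 6P₁ → 14P₁ - 3P₂ = 400.
Market 2: 6P₂ - 3P₁ = 106.
Eliminating P₂: 6×(1) + 3×(2) gives 75P₁ = 2718, so P₁ = 36.24.
Back-substitute into (2): P₂ = (106 + 3×36.24) / 6 = 2684/75.

P₁ = 36.24, P₂ = 2684/75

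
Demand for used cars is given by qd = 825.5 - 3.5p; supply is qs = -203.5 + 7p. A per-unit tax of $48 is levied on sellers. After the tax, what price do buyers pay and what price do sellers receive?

Buyers pay $130, sellers receive $82

Pre-tax equilibrium: p* = 98, q* = 482.5.
Tax on sellers shifts supply to qs = -203.5 + 7(p − 48) = -539.5 + 7p.
825.5 - 3.5p = -539.5 + 7p gives buyer price pb = 130; sellers receive ps = 130 − 48 = 82.
New quantity: q = 825.5 − 3.5(130) = 370.5.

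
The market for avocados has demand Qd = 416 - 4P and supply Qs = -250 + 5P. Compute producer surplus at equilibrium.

Producer surplus = 1440

Equilibrium: 416 - 4P = -250 + 5P gives P* = 74, Q* = 120.
Supply starts at P = 50 (where Qs = 0).
PS = ½(74 − 50)(120) = 1440.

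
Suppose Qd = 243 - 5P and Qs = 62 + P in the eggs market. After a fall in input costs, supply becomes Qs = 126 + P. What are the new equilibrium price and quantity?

P' = 19.5, Q' = 145.5

Original equilibrium: P* = 181/6, Q* = 553/6.
New equilibrium: 243 - 5P = 126 + P, so 117 = 6P and P' = 19.5; Q' = 243 − 5(19.5) = 145.5.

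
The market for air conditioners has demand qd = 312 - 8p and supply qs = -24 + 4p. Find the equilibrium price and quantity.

Set qd = qs: 312 - 8p = -24 + 4p.
336 = 12p, so p* = 28.
q* = 312 − 8(28) = 88.

p* = 28, q* = 88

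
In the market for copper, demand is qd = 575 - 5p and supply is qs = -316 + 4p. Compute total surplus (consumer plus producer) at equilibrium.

Equilibrium: 575 - 5p = -316 + 4p gives p* = 99, q* = 80.
Demand choke price: p = 115; supply starts at p = 79.
CS = ½(115 − 99)(80) = 640; PS = ½(99 − 79)(80) = 800.

Total surplus = 1440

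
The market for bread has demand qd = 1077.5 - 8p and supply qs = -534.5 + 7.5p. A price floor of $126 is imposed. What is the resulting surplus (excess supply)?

Equilibrium price would be p* = 104, so the floor at 126 binds.
At p = 126: qd = 69.5, qs = 410.5.
Surplus = 410.5 − 69.5 = 341.

Surplus = 341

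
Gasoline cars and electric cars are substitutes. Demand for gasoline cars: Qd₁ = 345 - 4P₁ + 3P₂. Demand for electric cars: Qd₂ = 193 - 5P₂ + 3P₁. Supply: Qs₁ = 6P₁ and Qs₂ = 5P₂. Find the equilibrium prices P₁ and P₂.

P₁ = 4029/91, P₂ = 2965/91

Market 1: 345 - 4P₁ + 3P₂ = 6P₁ → 10P₁ - 3P₂ = 345.
Market 2: 10P₂ - 3P₁ = 193.
Eliminating P₂: 10×(1) + 3×(2) gives 91P₁ = 4029, so P₁ = 4029/91.
Back-substitute into (2): P₂ = (193 + 3×4029/91) / 10 = 2965/91.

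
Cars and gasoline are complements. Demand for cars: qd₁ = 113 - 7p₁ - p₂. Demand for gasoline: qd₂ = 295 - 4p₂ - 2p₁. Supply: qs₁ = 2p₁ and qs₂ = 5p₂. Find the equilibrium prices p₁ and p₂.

p₁ = 722/79, p₂ = 2429/79

Market 1: 113 - 7p₁ - p₂ = 2p₁ → 9p₁ + p₂ = 113.
Market 2: 9p₂ + 2p₁ = 295.
Eliminating p₂: 9×(1) − 1×(2) gives 79p₁ = 722, so p₁ = 722/79.
Back-substitute into (2): p₂ = (295 − 2×722/79) / 9 = 2429/79.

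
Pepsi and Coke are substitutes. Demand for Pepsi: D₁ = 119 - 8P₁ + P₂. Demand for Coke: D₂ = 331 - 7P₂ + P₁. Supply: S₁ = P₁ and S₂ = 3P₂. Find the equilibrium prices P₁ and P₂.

P₁ = 1521/89, P₂ = 3098/89

Market 1: 119 - 8P₁ + P₂ = P₁ → 9P₁ - P₂ = 119.
Market 2: 10P₂ - P₁ = 331.
Eliminating P₂: 10×(1) + 1×(2) gives 89P₁ = 1521, so P₁ = 1521/89.
Back-substitute into (2): P₂ = (331 + 1×1521/89) / 10 = 3098/89.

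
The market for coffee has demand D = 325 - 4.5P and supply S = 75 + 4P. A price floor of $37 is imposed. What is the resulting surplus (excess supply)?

Equilibrium price would be P* = 500/17, so the floor at 37 binds.
At P = 37: D = 158.5, S = 223.
Surplus = 223 − 158.5 = 64.5.

Surplus = 64.5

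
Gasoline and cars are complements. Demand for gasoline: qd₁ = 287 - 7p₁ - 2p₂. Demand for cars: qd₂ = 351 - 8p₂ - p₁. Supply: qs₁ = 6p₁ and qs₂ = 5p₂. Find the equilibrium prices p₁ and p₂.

p₁ = 3029/167, p₂ = 4276/167

Market 1: 287 - 7p₁ - 2p₂ = 6p₁ → 13p₁ + 2p₂ = 287.
Market 2: 13p₂ + p₁ = 351.
Eliminating p₂: 13×(1) − 2×(2) gives 167p₁ = 3029, so p₁ = 3029/167.
Back-substitute into (2): p₂ = (351 − 1×3029/167) / 13 = 4276/167.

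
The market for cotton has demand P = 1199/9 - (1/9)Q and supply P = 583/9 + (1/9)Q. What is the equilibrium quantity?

Set the two price expressions equal: 1199/9 - (1/9)Q = 583/9 + (1/9)Q.
616/9 = (2/9)Q, so Q* = 308.
P* = 1199/9 − (1/9)(308) = 99.

Q* = 308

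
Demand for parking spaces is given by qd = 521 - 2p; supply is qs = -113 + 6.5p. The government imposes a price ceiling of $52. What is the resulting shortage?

Equilibrium price would be p* = 1268/17, so the ceiling at 52 binds.
At p = 52: qd = 521 − 2(52) = 417, qs = -113 + 6.5(52) = 225.
Shortage = 417 − 225 = 192.

Shortage = 192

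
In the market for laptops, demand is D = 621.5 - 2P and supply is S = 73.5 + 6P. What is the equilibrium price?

P* = 68.5

Set D = S: 621.5 - 2P = 73.5 + 6P.
548 = 8P, so P* = 68.5.
Q* = 621.5 − 2(68.5) = 484.5.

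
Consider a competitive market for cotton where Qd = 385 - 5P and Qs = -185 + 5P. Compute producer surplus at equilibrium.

Producer surplus = 1000

Equilibrium: 385 - 5P = -185 + 5P gives P* = 57, Q* = 100.
Supply starts at P = 37 (where Qs = 0).
PS = ½(57 − 37)(100) = 1000.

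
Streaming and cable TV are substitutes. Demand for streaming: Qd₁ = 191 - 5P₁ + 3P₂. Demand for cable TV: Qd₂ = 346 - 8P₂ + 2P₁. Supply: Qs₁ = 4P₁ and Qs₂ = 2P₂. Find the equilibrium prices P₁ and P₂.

Market 1: 191 - 5P₁ + 3P₂ = 4P₁ → 9P₁ - 3P₂ = 191.
Market 2: 10P₂ - 2P₁ = 346.
Eliminating P₂: 10×(1) + 3×(2) gives 84P₁ = 2948, so P₁ = 737/21.
Back-substitute into (2): P₂ = (346 + 2×737/21) / 10 = 874/21.

P₁ = 737/21, P₂ = 874/21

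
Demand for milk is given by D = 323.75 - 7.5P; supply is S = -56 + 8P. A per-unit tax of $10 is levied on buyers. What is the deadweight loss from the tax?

Deadweight loss = 6000/31

Pre-tax equilibrium: P* = 24.5, Q* = 140.
Tax on buyers shifts demand to D = 323.75 − 7.5(P + 10) = 248.75 - 7.5P.
248.75 - 7.5P = -56 + 8P gives seller price Ps = 1219/62; buyers pay Pb = 1219/62 + 10 = 1839/62.
New quantity: Q = 323.75 − 7.5(1839/62) = 3140/31.
DWL = ½ × 10 × (140 − 3140/31) = 6000/31.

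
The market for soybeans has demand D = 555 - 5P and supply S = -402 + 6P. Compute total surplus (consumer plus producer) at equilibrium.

Total surplus = 2640

Equilibrium: 555 - 5P = -402 + 6P gives P* = 87, Q* = 120.
Demand choke price: P = 111; supply starts at P = 67.
CS = ½(111 − 87)(120) = 1440; PS = ½(87 − 67)(120) = 1200.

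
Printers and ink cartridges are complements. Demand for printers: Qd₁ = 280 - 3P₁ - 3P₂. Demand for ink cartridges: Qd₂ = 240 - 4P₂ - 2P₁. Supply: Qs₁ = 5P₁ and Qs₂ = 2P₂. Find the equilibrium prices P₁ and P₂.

Market 1: 280 - 3P₁ - 3P₂ = 5P₁ → 8P₁ + 3P₂ = 280.
Market 2: 6P₂ + 2P₁ = 240.
Eliminating P₂: 6×(1) − 3×(2) gives 42P₁ = 960, so P₁ = 160/7.
Back-substitute into (2): P₂ = (240 − 2×160/7) / 6 = 680/21.

P₁ = 160/7, P₂ = 680/21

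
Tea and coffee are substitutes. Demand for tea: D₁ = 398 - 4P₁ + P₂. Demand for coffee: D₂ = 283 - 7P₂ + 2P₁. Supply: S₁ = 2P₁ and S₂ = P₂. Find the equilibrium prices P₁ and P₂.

P₁ = 3467/46, P₂ = 1247/23

Market 1: 398 - 4P₁ + P₂ = 2P₁ → 6P₁ - P₂ = 398.
Market 2: 8P₂ - 2P₁ = 283.
Eliminating P₂: 8×(1) + 1×(2) gives 46P₁ = 3467, so P₁ = 3467/46.
Back-substitute into (2): P₂ = (283 + 2×3467/46) / 8 = 1247/23.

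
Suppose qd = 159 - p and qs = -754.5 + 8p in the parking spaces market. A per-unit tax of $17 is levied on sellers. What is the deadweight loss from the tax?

Pre-tax equilibrium: p* = 101.5, q* = 57.5.
Tax on sellers shifts supply to qs = -754.5 + 8(p − 17) = -890.5 + 8p.
159 - p = -890.5 + 8p gives buyer price pb = 2099/18; sellers receive ps = 2099/18 − 17 = 1793/18.
New quantity: q = 159 − 1(2099/18) = 763/18.
DWL = ½ × 17 × (57.5 − 763/18) = 1156/9.

Deadweight loss = 1156/9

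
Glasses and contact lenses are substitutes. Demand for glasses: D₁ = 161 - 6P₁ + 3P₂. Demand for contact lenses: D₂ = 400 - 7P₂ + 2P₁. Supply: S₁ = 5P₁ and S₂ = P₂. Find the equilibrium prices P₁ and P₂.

P₁ = 1244/41, P₂ = 2361/41

Market 1: 161 - 6P₁ + 3P₂ = 5P₁ → 11P₁ - 3P₂ = 161.
Market 2: 8P₂ - 2P₁ = 400.
Eliminating P₂: 8×(1) + 3×(2) gives 82P₁ = 2488, so P₁ = 1244/41.
Back-substitute into (2): P₂ = (400 + 2×1244/41) / 8 = 2361/41.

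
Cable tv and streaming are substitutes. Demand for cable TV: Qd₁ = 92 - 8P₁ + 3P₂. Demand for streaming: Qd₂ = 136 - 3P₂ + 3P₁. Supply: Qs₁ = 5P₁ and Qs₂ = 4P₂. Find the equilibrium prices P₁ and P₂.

P₁ = 526/41, P₂ = 1022/41

Market 1: 92 - 8P₁ + 3P₂ = 5P₁ → 13P₁ - 3P₂ = 92.
Market 2: 7P₂ - 3P₁ = 136.
Eliminating P₂: 7×(1) + 3×(2) gives 82P₁ = 1052, so P₁ = 526/41.
Back-substitute into (2): P₂ = (136 + 3×526/41) / 7 = 1022/41.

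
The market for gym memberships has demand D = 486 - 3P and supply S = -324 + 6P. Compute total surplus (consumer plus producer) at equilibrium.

Total surplus = 11664

Equilibrium: 486 - 3P = -324 + 6P gives P* = 90, Q* = 216.
Demand choke price: P = 162; supply starts at P = 54.
CS = ½(162 − 90)(216) = 7776; PS = ½(90 − 54)(216) = 3888.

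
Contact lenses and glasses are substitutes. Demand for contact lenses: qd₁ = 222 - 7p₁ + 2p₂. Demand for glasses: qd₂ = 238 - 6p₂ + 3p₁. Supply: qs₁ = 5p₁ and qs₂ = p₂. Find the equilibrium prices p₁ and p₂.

Market 1: 222 - 7p₁ + 2p₂ = 5p₁ → 12p₁ - 2p₂ = 222.
Market 2: 7p₂ - 3p₁ = 238.
Eliminating p₂: 7×(1) + 2×(2) gives 78p₁ = 2030, so p₁ = 1015/39.
Back-substitute into (2): p₂ = (238 + 3×1015/39) / 7 = 587/13.

p₁ = 1015/39, p₂ = 587/13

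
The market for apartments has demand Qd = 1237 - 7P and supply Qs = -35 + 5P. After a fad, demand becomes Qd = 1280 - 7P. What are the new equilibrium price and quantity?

P' = 1315/12, Q' = 6155/12

Original equilibrium: P* = 106, Q* = 495.
New equilibrium: 1280 - 7P = -35 + 5P, so 1315 = 12P and P' = 1315/12; Q' = 1280 − 7(1315/12) = 6155/12.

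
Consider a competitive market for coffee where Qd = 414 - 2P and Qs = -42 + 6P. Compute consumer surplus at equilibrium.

Consumer surplus = 22500

Equilibrium: 414 - 2P = -42 + 6P gives P* = 57, Q* = 300.
Demand choke price (Qd = 0): P = 207.
CS = ½(207 − 57)(300) = 22500.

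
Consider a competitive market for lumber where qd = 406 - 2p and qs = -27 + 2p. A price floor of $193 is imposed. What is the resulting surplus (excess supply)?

Surplus = 339

Equilibrium price would be p* = 108.25, so the floor at 193 binds.
At p = 193: qd = 20, qs = 359.
Surplus = 359 − 20 = 339.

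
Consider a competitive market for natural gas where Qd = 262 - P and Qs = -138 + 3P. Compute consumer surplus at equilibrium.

Consumer surplus = 13122

Equilibrium: 262 - P = -138 + 3P gives P* = 100, Q* = 162.
Demand choke price (Qd = 0): P = 262.
CS = ½(262 − 100)(162) = 13122.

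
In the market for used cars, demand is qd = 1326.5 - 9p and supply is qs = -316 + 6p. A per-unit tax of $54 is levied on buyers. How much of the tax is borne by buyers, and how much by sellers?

Buyers bear $21.6, sellers bear $32.4

Pre-tax equilibrium: p* = 109.5, q* = 341.
Tax on buyers shifts demand to qd = 1326.5 − 9(p + 54) = 840.5 - 9p.
840.5 - 9p = -316 + 6p gives seller price ps = 77.1; buyers pay pb = 77.1 + 54 = 131.1.
New quantity: q = 1326.5 − 9(131.1) = 146.6.
Buyer burden = 131.1 − 109.5 = 21.6; seller burden = 109.5 − 77.1 = 32.4.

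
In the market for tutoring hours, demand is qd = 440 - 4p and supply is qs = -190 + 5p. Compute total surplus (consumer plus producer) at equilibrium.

Total surplus = 5760

Equilibrium: 440 - 4p = -190 + 5p gives p* = 70, q* = 160.
Demand choke price: p = 110; supply starts at p = 38.
CS = ½(110 − 70)(160) = 3200; PS = ½(70 − 38)(160) = 2560.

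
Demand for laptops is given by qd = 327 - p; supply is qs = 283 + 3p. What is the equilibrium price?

p* = 11

Set qd = qs: 327 - p = 283 + 3p.
44 = 4p, so p* = 11.
q* = 327 − 1(11) = 316.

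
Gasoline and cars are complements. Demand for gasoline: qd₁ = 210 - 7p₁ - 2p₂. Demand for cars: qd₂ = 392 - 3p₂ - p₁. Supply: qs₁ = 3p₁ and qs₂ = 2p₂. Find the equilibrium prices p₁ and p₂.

Market 1: 210 - 7p₁ - 2p₂ = 3p₁ → 10p₁ + 2p₂ = 210.
Market 2: 5p₂ + p₁ = 392.
Eliminating p₂: 5×(1) − 2×(2) gives 48p₁ = 266, so p₁ = 133/24.
Back-substitute into (2): p₂ = (392 − 1×133/24) / 5 = 1855/24.

p₁ = 133/24, p₂ = 1855/24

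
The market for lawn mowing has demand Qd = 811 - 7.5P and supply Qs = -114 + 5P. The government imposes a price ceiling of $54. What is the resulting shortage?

Equilibrium price would be P* = 74, so the ceiling at 54 binds.
At P = 54: Qd = 811 − 7.5(54) = 406, Qs = -114 + 5(54) = 156.
Shortage = 406 − 156 = 250.

Shortage = 250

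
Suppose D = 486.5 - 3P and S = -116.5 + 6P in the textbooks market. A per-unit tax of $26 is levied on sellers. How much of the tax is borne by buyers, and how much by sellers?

Pre-tax equilibrium: P* = 67, Q* = 285.5.
Tax on sellers shifts supply to S = -116.5 + 6(P − 26) = -272.5 + 6P.
486.5 - 3P = -272.5 + 6P gives buyer price Pb = 253/3; sellers receive Ps = 253/3 − 26 = 175/3.
New quantity: Q = 486.5 − 3(253/3) = 233.5.
Buyer burden = 253/3 − 67 = 52/3; seller burden = 67 − 175/3 = 26/3.

Buyers bear 52/3, sellers bear 26/3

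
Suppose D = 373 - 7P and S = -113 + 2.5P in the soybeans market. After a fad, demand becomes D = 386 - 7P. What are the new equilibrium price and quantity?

Original equilibrium: P* = 972/19, Q* = 283/19.
New equilibrium: 386 - 7P = -113 + 2.5P, so 499 = 9.5P and P' = 998/19; Q' = 386 − 7(998/19) = 348/19.

P' = 998/19, Q' = 348/19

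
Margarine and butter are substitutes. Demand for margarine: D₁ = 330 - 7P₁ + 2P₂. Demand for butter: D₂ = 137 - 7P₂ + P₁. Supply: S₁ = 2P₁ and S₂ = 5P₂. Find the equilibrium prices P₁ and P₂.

P₁ = 2117/53, P₂ = 1563/106

Market 1: 330 - 7P₁ + 2P₂ = 2P₁ → 9P₁ - 2P₂ = 330.
Market 2: 12P₂ - P₁ = 137.
Eliminating P₂: 12×(1) + 2×(2) gives 106P₁ = 4234, so P₁ = 2117/53.
Back-substitute into (2): P₂ = (137 + 1×2117/53) / 12 = 1563/106.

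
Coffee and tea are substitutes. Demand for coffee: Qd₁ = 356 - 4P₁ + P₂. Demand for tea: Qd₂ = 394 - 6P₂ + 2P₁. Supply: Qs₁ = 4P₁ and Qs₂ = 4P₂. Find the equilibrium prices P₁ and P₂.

P₁ = 659/13, P₂ = 644/13

Market 1: 356 - 4P₁ + P₂ = 4P₁ → 8P₁ - P₂ = 356.
Market 2: 10P₂ - 2P₁ = 394.
Eliminating P₂: 10×(1) + 1×(2) gives 78P₁ = 3954, so P₁ = 659/13.
Back-substitute into (2): P₂ = (394 + 2×659/13) / 10 = 644/13.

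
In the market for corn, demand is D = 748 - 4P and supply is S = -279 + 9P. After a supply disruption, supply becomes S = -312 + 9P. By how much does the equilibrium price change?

Original equilibrium: P* = 79, Q* = 432.
New equilibrium: 748 - 4P = -312 + 9P, so 1060 = 13P and P' = 1060/13; Q' = 748 − 4(1060/13) = 5484/13.
Change in price: 1060/13 − 79 = 33/13.

ΔP = 33/13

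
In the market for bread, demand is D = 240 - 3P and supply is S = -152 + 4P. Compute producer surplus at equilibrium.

Producer surplus = 648

Equilibrium: 240 - 3P = -152 + 4P gives P* = 56, Q* = 72.
Supply starts at P = 38 (where S = 0).
PS = ½(56 − 38)(72) = 648.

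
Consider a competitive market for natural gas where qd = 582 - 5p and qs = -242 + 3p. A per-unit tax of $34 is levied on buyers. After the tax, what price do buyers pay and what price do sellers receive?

Pre-tax equilibrium: p* = 103, q* = 67.
Tax on buyers shifts demand to qd = 582 − 5(p + 34) = 412 - 5p.
412 - 5p = -242 + 3p gives seller price ps = 81.75; buyers pay pb = 81.75 + 34 = 115.75.
New quantity: q = 582 − 5(115.75) = 3.25.

Buyers pay $115.75, sellers receive $81.75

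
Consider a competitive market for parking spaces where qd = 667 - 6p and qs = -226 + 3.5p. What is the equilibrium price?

p* = 94

Set qd = qs: 667 - 6p = -226 + 3.5p.
893 = 9.5p, so p* = 94.
q* = 667 − 6(94) = 103.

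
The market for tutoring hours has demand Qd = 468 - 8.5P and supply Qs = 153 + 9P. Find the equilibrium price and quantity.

P* = 18, Q* = 315

Set Qd = Qs: 468 - 8.5P = 153 + 9P.
315 = 17.5P, so P* = 18.
Q* = 468 − 8.5(18) = 315.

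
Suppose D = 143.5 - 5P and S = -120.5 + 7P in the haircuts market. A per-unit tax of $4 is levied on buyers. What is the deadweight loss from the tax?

Deadweight loss = 70/3

Pre-tax equilibrium: P* = 22, Q* = 33.5.
Tax on buyers shifts demand to D = 143.5 − 5(P + 4) = 123.5 - 5P.
123.5 - 5P = -120.5 + 7P gives seller price Ps = 61/3; buyers pay Pb = 61/3 + 4 = 73/3.
New quantity: Q = 143.5 − 5(73/3) = 131/6.
DWL = ½ × 4 × (33.5 − 131/6) = 70/3.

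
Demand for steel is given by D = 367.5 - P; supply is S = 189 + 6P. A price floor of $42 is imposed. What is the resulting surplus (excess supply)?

Equilibrium price would be P* = 25.5, so the floor at 42 binds.
At P = 42: D = 325.5, S = 441.
Surplus = 441 − 325.5 = 115.5.

Surplus = 115.5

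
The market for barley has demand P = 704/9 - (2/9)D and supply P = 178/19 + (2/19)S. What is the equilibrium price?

Set the two price expressions equal: 704/9 - (2/9)Q = 178/19 + (2/19)Q.
11774/171 = (56/171)Q, so Q* = 210.25.
P* = 704/9 − (2/9)(210.25) = 31.5.

P* = 31.5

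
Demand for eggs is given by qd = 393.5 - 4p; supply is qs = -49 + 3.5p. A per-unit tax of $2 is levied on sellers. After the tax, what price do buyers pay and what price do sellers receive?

Buyers pay 899/15, sellers receive 869/15

Pre-tax equilibrium: p* = 59, q* = 157.5.
Tax on sellers shifts supply to qs = -49 + 3.5(p − 2) = -56 + 3.5p.
393.5 - 4p = -56 + 3.5p gives buyer price pb = 899/15; sellers receive ps = 899/15 − 2 = 869/15.
New quantity: q = 393.5 − 4(899/15) = 4613/30.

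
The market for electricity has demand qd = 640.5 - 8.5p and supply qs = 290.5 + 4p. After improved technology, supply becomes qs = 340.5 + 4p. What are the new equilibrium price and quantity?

p' = 24, q' = 436.5

Original equilibrium: p* = 28, q* = 402.5.
New equilibrium: 640.5 - 8.5p = 340.5 + 4p, so 300 = 12.5p and p' = 24; q' = 640.5 − 8.5(24) = 436.5.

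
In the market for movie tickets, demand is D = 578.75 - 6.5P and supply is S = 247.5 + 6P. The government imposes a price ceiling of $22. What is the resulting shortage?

Equilibrium price would be P* = 26.5, so the ceiling at 22 binds.
At P = 22: D = 578.75 − 6.5(22) = 435.75, S = 247.5 + 6(22) = 379.5.
Shortage = 435.75 − 379.5 = 56.25.

Shortage = 56.25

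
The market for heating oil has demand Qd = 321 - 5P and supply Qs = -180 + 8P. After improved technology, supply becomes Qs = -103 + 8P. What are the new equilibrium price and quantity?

P' = 424/13, Q' = 2053/13

Original equilibrium: P* = 501/13, Q* = 1668/13.
New equilibrium: 321 - 5P = -103 + 8P, so 424 = 13P and P' = 424/13; Q' = 321 − 5(424/13) = 2053/13.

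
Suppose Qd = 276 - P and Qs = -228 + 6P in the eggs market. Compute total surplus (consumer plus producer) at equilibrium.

Total surplus = 24276

Equilibrium: 276 - P = -228 + 6P gives P* = 72, Q* = 204.
Demand choke price: P = 276; supply starts at P = 38.
CS = ½(276 − 72)(204) = 20808; PS = ½(72 − 38)(204) = 3468.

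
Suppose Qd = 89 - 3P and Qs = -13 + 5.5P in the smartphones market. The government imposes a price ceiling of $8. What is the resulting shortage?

Equilibrium price would be P* = 12, so the ceiling at 8 binds.
At P = 8: Qd = 89 − 3(8) = 65, Qs = -13 + 5.5(8) = 31.
Shortage = 65 − 31 = 34.

Shortage = 34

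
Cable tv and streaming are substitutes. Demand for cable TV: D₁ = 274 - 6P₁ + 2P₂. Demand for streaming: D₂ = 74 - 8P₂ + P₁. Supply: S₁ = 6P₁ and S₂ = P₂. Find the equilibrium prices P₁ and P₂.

P₁ = 1307/53, P₂ = 581/53

Market 1: 274 - 6P₁ + 2P₂ = 6P₁ → 12P₁ - 2P₂ = 274.
Market 2: 9P₂ - P₁ = 74.
Eliminating P₂: 9×(1) + 2×(2) gives 106P₁ = 2614, so P₁ = 1307/53.
Back-substitute into (2): P₂ = (74 + 1×1307/53) / 9 = 581/53.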